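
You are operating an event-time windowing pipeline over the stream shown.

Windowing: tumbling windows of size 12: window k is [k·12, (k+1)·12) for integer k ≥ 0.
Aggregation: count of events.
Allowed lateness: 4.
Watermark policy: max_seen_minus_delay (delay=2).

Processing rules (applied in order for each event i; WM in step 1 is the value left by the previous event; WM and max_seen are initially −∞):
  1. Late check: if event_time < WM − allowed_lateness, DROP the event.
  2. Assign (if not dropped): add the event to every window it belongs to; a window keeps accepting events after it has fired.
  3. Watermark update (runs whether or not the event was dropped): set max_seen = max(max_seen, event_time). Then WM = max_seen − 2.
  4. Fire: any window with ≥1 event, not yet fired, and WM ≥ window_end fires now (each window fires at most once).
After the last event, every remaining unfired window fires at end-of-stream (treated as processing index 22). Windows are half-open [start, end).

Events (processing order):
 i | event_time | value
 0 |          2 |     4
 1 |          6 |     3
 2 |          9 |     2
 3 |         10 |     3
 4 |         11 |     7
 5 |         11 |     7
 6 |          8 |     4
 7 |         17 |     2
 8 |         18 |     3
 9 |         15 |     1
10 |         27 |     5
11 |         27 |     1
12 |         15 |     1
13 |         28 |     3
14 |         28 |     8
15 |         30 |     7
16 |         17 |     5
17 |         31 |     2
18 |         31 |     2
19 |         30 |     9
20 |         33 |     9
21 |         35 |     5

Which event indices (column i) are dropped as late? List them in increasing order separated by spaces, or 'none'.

12 16

i=0 t=2 v=4: → [0,12); WM=0
i=1 t=6 v=3: → [0,12); WM=4
i=2 t=9 v=2: → [0,12); WM=7
i=3 t=10 v=3: → [0,12); WM=8
i=4 t=11 v=7: → [0,12); WM=9
i=5 t=11 v=7: → [0,12); WM=9
i=6 t=8 v=4: → [0,12); WM=9
i=7 t=17 v=2: → [12,24); WM=15; [0,12) fires=7
i=8 t=18 v=3: → [12,24); WM=16
i=9 t=15 v=1: → [12,24); WM=16
i=10 t=27 v=5: → [24,36); WM=25; [12,24) fires=3
i=11 t=27 v=1: → [24,36); WM=25
i=12 t=15 v=1: DROP (t<25-4); WM=25
i=13 t=28 v=3: → [24,36); WM=26
i=14 t=28 v=8: → [24,36); WM=26
i=15 t=30 v=7: → [24,36); WM=28
i=16 t=17 v=5: DROP (t<28-4); WM=28
i=17 t=31 v=2: → [24,36); WM=29
i=18 t=31 v=2: → [24,36); WM=29
i=19 t=30 v=9: → [24,36); WM=29
i=20 t=33 v=9: → [24,36); WM=31
i=21 t=35 v=5: → [24,36); WM=33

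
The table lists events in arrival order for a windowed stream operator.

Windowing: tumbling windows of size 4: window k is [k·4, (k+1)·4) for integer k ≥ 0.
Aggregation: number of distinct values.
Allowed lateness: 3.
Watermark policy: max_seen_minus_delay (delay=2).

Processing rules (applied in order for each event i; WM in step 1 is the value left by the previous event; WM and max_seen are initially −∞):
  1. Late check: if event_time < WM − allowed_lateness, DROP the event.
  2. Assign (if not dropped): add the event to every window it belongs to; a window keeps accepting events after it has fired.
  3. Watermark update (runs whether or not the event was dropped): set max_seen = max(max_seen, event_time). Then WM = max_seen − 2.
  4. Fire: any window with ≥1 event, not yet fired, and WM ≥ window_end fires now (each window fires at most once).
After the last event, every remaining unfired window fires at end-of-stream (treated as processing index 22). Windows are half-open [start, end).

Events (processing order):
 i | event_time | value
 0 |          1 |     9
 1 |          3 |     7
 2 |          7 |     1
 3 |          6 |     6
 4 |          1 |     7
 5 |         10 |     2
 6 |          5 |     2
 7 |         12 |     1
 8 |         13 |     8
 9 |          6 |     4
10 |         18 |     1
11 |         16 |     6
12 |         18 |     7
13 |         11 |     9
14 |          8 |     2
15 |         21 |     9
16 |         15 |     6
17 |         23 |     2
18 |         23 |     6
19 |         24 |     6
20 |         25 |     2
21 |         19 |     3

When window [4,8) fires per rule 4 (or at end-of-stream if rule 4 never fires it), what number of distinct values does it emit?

i=0 t=1 v=9: → [0,4); WM=-1
i=1 t=3 v=7: → [0,4); WM=1
i=2 t=7 v=1: → [4,8); WM=5; [0,4) fires=2
i=3 t=6 v=6: → [4,8); WM=5
i=4 t=1 v=7: DROP (t<5-3); WM=5
i=5 t=10 v=2: → [8,12); WM=8; [4,8) fires=2
i=6 t=5 v=2: → [4,8); WM=8
i=7 t=12 v=1: → [12,16); WM=10
i=8 t=13 v=8: → [12,16); WM=11
i=9 t=6 v=4: DROP (t<11-3); WM=11
i=10 t=18 v=1: → [16,20); WM=16; [8,12) fires=1 [12,16) fires=2
i=11 t=16 v=6: → [16,20); WM=16
i=12 t=18 v=7: → [16,20); WM=16
i=13 t=11 v=9: DROP (t<16-3); WM=16
i=14 t=8 v=2: DROP (t<16-3); WM=16
i=15 t=21 v=9: → [20,24); WM=19
i=16 t=15 v=6: DROP (t<19-3); WM=19
i=17 t=23 v=2: → [20,24); WM=21; [16,20) fires=3
i=18 t=23 v=6: → [20,24); WM=21
i=19 t=24 v=6: → [24,28); WM=22
i=20 t=25 v=2: → [24,28); WM=23
i=21 t=19 v=3: DROP (t<23-3); WM=23

2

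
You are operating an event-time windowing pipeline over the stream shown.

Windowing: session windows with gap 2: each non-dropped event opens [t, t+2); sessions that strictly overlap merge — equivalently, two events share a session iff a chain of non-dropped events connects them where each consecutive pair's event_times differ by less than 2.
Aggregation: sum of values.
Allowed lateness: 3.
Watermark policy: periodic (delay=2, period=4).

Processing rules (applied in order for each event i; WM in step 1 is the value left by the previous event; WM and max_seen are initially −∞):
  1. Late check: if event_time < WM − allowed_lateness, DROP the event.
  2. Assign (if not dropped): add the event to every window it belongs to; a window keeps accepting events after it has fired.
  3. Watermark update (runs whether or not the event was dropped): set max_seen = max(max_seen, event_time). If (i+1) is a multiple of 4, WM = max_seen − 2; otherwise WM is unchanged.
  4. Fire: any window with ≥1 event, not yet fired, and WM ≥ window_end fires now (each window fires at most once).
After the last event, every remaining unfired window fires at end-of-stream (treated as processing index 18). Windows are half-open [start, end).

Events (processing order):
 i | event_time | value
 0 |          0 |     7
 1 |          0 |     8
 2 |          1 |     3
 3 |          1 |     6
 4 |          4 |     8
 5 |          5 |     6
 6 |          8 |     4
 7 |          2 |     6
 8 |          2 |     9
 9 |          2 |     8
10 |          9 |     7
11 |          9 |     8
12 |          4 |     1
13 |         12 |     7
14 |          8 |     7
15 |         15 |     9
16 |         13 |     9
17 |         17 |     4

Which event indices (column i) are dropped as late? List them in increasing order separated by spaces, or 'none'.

8 9

i=0 t=0 v=7: → [0,2); WM=−∞
i=1 t=0 v=8: → [0,2); WM=−∞
i=2 t=1 v=3: → [0,3); WM=−∞
i=3 t=1 v=6: → [0,3); WM=-1
i=4 t=4 v=8: → [4,6); WM=-1
i=5 t=5 v=6: → [4,7); WM=-1
i=6 t=8 v=4: → [8,10); WM=-1
i=7 t=2 v=6: → [0,4); WM=6
i=8 t=2 v=9: DROP (t<6-3); WM=6
i=9 t=2 v=8: DROP (t<6-3); WM=6
i=10 t=9 v=7: → [8,11); WM=6
i=11 t=9 v=8: → [8,11); WM=7
i=12 t=4 v=1: → [4,7); WM=7
i=13 t=12 v=7: → [12,14); WM=7
i=14 t=8 v=7: → [8,11); WM=7
i=15 t=15 v=9: → [15,17); WM=13
i=16 t=13 v=9: → [12,15); WM=13
i=17 t=17 v=4: → [17,19); WM=13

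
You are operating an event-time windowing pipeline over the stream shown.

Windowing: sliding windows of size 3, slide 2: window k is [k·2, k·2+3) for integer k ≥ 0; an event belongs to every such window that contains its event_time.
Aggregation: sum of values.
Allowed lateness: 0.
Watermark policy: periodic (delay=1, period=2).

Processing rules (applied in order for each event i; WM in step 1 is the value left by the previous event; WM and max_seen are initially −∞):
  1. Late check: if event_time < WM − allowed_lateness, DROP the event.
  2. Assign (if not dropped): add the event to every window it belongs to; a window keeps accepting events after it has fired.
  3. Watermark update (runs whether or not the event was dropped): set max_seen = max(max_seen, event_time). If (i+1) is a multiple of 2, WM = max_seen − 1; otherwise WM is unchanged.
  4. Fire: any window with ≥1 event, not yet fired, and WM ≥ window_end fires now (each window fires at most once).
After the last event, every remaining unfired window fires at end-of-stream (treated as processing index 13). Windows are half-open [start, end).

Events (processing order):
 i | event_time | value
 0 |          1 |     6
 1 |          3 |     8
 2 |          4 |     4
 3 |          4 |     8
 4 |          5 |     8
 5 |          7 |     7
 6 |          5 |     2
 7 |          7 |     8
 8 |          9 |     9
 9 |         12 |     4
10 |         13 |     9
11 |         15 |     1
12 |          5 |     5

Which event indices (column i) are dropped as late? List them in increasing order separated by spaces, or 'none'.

i=0 t=1 v=6: → [0,3); WM=−∞
i=1 t=3 v=8: → [2,5); WM=2
i=2 t=4 v=4: → [4,7),[2,5); WM=2
i=3 t=4 v=8: → [4,7),[2,5); WM=3; [0,3) fires=6
i=4 t=5 v=8: → [4,7); WM=3
i=5 t=7 v=7: → [6,9); WM=6; [2,5) fires=20
i=6 t=5 v=2: DROP (t<6-0); WM=6
i=7 t=7 v=8: → [6,9); WM=6
i=8 t=9 v=9: → [8,11); WM=6
i=9 t=12 v=4: → [12,15),[10,13); WM=11; [4,7) fires=20 [6,9) fires=15 [8,11) fires=9
i=10 t=13 v=9: → [12,15); WM=11
i=11 t=15 v=1: → [14,17); WM=14; [10,13) fires=4
i=12 t=5 v=5: DROP (t<14-0); WM=14

6 12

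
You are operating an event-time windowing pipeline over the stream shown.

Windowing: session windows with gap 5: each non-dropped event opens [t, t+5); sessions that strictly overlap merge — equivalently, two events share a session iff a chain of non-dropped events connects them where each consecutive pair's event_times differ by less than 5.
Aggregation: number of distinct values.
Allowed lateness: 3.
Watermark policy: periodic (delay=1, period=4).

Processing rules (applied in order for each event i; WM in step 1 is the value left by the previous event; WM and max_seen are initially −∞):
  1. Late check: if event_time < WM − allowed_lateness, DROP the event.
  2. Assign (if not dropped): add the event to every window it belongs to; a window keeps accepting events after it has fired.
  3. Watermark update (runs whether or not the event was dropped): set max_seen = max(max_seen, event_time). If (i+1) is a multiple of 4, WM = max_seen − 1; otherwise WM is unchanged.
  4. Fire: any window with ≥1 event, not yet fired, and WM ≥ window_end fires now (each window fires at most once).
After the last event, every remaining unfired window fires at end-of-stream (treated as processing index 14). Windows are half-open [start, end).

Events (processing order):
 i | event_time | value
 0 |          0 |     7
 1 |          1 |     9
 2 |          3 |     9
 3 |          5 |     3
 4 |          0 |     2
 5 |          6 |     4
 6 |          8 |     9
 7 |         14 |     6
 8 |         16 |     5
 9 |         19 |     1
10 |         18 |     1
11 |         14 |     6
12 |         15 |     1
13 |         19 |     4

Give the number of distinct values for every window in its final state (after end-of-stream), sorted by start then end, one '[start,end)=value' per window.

i=0 t=0 v=7: → [0,5); WM=−∞
i=1 t=1 v=9: → [0,6); WM=−∞
i=2 t=3 v=9: → [0,8); WM=−∞
i=3 t=5 v=3: → [0,10); WM=4
i=4 t=0 v=2: DROP (t<4-3); WM=4
i=5 t=6 v=4: → [0,11); WM=4
i=6 t=8 v=9: → [0,13); WM=4
i=7 t=14 v=6: → [14,19); WM=13
i=8 t=16 v=5: → [14,21); WM=13
i=9 t=19 v=1: → [14,24); WM=13
i=10 t=18 v=1: → [14,24); WM=13
i=11 t=14 v=6: → [14,24); WM=18
i=12 t=15 v=1: → [14,24); WM=18
i=13 t=19 v=4: → [14,24); WM=18

[0,13)=4 [14,24)=4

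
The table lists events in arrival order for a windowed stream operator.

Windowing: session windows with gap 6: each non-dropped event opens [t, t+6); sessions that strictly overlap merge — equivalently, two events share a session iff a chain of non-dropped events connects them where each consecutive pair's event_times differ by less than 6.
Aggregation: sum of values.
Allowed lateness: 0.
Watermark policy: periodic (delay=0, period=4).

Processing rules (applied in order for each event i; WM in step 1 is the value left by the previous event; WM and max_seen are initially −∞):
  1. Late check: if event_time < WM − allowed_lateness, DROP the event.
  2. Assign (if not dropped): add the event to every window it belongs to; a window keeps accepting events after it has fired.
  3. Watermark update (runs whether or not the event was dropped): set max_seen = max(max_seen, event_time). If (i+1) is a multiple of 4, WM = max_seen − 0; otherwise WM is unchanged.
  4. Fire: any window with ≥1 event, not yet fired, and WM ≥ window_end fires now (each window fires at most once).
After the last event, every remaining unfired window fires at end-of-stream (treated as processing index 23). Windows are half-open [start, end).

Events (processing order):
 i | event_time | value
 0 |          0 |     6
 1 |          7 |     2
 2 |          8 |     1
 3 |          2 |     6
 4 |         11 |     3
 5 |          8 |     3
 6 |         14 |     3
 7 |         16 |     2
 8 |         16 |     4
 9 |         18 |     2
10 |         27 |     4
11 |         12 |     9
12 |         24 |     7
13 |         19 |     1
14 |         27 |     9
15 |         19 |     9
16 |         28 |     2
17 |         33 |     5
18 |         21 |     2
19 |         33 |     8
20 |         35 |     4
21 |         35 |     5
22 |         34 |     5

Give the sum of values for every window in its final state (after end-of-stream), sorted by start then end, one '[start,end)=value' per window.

[0,24)=32 [27,41)=42

i=0 t=0 v=6: → [0,6); WM=−∞
i=1 t=7 v=2: → [7,13); WM=−∞
i=2 t=8 v=1: → [7,14); WM=−∞
i=3 t=2 v=6: → [0,14); WM=8
i=4 t=11 v=3: → [0,17); WM=8
i=5 t=8 v=3: → [0,17); WM=8
i=6 t=14 v=3: → [0,20); WM=8
i=7 t=16 v=2: → [0,22); WM=16
i=8 t=16 v=4: → [0,22); WM=16
i=9 t=18 v=2: → [0,24); WM=16
i=10 t=27 v=4: → [27,33); WM=16
i=11 t=12 v=9: DROP (t<16-0); WM=27
i=12 t=24 v=7: DROP (t<27-0); WM=27
i=13 t=19 v=1: DROP (t<27-0); WM=27
i=14 t=27 v=9: → [27,33); WM=27
i=15 t=19 v=9: DROP (t<27-0); WM=27
i=16 t=28 v=2: → [27,34); WM=27
i=17 t=33 v=5: → [27,39); WM=27
i=18 t=21 v=2: DROP (t<27-0); WM=27
i=19 t=33 v=8: → [27,39); WM=33
i=20 t=35 v=4: → [27,41); WM=33
i=21 t=35 v=5: → [27,41); WM=33
i=22 t=34 v=5: → [27,41); WM=33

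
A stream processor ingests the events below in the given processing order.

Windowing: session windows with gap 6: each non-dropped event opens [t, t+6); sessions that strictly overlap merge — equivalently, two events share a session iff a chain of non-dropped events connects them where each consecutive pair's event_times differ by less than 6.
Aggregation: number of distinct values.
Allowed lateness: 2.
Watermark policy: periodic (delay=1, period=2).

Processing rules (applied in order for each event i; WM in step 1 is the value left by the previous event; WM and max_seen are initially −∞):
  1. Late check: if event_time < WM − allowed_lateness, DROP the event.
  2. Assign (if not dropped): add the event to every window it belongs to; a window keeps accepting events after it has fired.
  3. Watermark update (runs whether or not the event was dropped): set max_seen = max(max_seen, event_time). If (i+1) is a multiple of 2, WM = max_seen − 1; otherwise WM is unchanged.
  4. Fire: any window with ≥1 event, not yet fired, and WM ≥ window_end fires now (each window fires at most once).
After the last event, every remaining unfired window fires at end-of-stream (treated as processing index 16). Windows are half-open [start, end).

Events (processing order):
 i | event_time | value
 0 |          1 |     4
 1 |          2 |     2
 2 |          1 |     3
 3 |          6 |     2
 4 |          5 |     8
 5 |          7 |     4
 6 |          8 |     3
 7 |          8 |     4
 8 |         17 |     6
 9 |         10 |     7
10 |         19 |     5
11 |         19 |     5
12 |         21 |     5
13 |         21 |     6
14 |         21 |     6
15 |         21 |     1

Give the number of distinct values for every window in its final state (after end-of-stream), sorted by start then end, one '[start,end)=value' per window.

[1,16)=5 [17,27)=3

i=0 t=1 v=4: → [1,7); WM=−∞
i=1 t=2 v=2: → [1,8); WM=1
i=2 t=1 v=3: → [1,8); WM=1
i=3 t=6 v=2: → [1,12); WM=5
i=4 t=5 v=8: → [1,12); WM=5
i=5 t=7 v=4: → [1,13); WM=6
i=6 t=8 v=3: → [1,14); WM=6
i=7 t=8 v=4: → [1,14); WM=7
i=8 t=17 v=6: → [17,23); WM=7
i=9 t=10 v=7: → [1,16); WM=16
i=10 t=19 v=5: → [17,25); WM=16
i=11 t=19 v=5: → [17,25); WM=18
i=12 t=21 v=5: → [17,27); WM=18
i=13 t=21 v=6: → [17,27); WM=20
i=14 t=21 v=6: → [17,27); WM=20
i=15 t=21 v=1: → [17,27); WM=20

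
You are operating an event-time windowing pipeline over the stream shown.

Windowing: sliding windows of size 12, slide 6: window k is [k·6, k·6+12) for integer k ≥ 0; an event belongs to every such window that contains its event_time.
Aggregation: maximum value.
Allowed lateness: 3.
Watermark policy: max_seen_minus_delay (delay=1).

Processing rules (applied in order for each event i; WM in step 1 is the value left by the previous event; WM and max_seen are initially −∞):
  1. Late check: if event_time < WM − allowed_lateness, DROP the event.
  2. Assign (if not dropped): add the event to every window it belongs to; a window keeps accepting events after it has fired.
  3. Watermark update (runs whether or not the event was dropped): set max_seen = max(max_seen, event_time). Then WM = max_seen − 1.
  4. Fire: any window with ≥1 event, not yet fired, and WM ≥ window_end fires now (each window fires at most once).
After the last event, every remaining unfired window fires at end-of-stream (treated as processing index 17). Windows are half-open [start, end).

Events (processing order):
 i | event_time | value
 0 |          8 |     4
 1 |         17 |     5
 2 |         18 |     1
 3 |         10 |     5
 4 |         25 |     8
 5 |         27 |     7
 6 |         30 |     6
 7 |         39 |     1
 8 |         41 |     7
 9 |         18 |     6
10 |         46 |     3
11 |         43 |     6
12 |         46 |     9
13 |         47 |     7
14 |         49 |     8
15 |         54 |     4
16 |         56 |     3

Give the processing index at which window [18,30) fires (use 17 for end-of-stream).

7

i=0 t=8 v=4: → [6,18),[0,12); WM=7
i=1 t=17 v=5: → [12,24),[6,18); WM=16; [0,12) fires=4
i=2 t=18 v=1: → [18,30),[12,24); WM=17
i=3 t=10 v=5: DROP (t<17-3); WM=17
i=4 t=25 v=8: → [24,36),[18,30); WM=24; [6,18) fires=5 [12,24) fires=5
i=5 t=27 v=7: → [24,36),[18,30); WM=26
i=6 t=30 v=6: → [30,42),[24,36); WM=29
i=7 t=39 v=1: → [36,48),[30,42); WM=38; [18,30) fires=8 [24,36) fires=8
i=8 t=41 v=7: → [36,48),[30,42); WM=40
i=9 t=18 v=6: DROP (t<40-3); WM=40
i=10 t=46 v=3: → [42,54),[36,48); WM=45; [30,42) fires=7
i=11 t=43 v=6: → [42,54),[36,48); WM=45
i=12 t=46 v=9: → [42,54),[36,48); WM=45
i=13 t=47 v=7: → [42,54),[36,48); WM=46
i=14 t=49 v=8: → [48,60),[42,54); WM=48; [36,48) fires=9
i=15 t=54 v=4: → [54,66),[48,60); WM=53
i=16 t=56 v=3: → [54,66),[48,60); WM=55; [42,54) fires=9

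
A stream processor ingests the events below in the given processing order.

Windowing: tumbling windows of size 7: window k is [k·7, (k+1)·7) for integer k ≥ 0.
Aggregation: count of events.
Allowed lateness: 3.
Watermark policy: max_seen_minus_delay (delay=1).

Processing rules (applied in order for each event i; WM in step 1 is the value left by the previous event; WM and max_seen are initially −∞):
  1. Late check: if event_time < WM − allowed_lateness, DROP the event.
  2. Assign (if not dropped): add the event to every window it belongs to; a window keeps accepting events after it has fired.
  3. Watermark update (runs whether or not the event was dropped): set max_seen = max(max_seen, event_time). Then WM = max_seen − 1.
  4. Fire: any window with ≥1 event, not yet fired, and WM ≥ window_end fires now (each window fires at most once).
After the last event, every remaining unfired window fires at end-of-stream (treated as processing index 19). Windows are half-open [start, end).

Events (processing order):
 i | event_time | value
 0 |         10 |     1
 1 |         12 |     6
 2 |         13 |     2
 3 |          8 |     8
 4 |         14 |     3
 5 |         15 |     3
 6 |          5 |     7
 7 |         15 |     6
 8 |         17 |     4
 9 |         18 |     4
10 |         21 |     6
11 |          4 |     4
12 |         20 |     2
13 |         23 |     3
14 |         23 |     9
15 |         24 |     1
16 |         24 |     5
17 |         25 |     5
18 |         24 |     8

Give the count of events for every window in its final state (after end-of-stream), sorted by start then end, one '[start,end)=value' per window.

[7,14)=3 [14,21)=6 [21,28)=7

i=0 t=10 v=1: → [7,14); WM=9
i=1 t=12 v=6: → [7,14); WM=11
i=2 t=13 v=2: → [7,14); WM=12
i=3 t=8 v=8: DROP (t<12-3); WM=12
i=4 t=14 v=3: → [14,21); WM=13
i=5 t=15 v=3: → [14,21); WM=14; [7,14) fires=3
i=6 t=5 v=7: DROP (t<14-3); WM=14
i=7 t=15 v=6: → [14,21); WM=14
i=8 t=17 v=4: → [14,21); WM=16
i=9 t=18 v=4: → [14,21); WM=17
i=10 t=21 v=6: → [21,28); WM=20
i=11 t=4 v=4: DROP (t<20-3); WM=20
i=12 t=20 v=2: → [14,21); WM=20
i=13 t=23 v=3: → [21,28); WM=22; [14,21) fires=6
i=14 t=23 v=9: → [21,28); WM=22
i=15 t=24 v=1: → [21,28); WM=23
i=16 t=24 v=5: → [21,28); WM=23
i=17 t=25 v=5: → [21,28); WM=24
i=18 t=24 v=8: → [21,28); WM=24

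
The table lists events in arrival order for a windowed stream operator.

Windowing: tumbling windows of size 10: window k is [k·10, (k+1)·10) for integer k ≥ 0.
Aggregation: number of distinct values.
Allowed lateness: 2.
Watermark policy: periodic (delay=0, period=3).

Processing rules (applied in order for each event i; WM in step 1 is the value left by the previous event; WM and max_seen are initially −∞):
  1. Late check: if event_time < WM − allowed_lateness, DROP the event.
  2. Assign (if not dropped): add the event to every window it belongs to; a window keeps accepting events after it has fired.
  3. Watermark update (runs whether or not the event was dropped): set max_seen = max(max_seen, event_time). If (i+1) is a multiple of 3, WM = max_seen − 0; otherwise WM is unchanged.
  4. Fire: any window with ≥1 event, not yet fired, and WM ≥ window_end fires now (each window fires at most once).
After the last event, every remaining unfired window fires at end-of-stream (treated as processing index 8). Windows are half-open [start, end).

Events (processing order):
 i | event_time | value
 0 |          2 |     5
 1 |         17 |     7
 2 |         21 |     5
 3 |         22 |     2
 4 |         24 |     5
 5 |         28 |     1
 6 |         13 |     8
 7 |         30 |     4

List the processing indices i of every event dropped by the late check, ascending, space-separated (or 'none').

6

i=0 t=2 v=5: → [0,10); WM=−∞
i=1 t=17 v=7: → [10,20); WM=−∞
i=2 t=21 v=5: → [20,30); WM=21; [0,10) fires=1 [10,20) fires=1
i=3 t=22 v=2: → [20,30); WM=21
i=4 t=24 v=5: → [20,30); WM=21
i=5 t=28 v=1: → [20,30); WM=28
i=6 t=13 v=8: DROP (t<28-2); WM=28
i=7 t=30 v=4: → [30,40); WM=28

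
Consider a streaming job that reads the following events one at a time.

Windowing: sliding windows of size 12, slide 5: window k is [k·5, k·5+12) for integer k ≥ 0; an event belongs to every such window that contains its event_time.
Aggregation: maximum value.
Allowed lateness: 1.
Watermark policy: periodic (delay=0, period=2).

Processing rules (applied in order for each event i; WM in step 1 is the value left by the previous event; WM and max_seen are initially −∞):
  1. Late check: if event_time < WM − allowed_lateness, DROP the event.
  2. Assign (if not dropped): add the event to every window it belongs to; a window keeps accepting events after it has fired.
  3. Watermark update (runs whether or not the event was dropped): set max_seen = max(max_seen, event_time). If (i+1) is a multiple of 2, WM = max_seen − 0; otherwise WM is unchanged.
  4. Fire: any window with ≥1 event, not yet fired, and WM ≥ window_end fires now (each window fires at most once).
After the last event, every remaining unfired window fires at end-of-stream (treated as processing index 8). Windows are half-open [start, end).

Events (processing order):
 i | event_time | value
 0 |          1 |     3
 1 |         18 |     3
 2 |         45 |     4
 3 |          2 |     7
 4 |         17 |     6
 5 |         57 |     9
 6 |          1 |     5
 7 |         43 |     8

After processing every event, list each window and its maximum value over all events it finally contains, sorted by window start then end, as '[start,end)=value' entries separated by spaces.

i=0 t=1 v=3: → [0,12); WM=−∞
i=1 t=18 v=3: → [15,27),[10,22); WM=18; [0,12) fires=3
i=2 t=45 v=4: → [45,57),[40,52),[35,47); WM=18
i=3 t=2 v=7: DROP (t<18-1); WM=45; [10,22) fires=3 [15,27) fires=3
i=4 t=17 v=6: DROP (t<45-1); WM=45
i=5 t=57 v=9: → [55,67),[50,62); WM=57; [35,47) fires=4 [40,52) fires=4 [45,57) fires=4
i=6 t=1 v=5: DROP (t<57-1); WM=57
i=7 t=43 v=8: DROP (t<57-1); WM=57

[0,12)=3 [10,22)=3 [15,27)=3 [35,47)=4 [40,52)=4 [45,57)=4 [50,62)=9 [55,67)=9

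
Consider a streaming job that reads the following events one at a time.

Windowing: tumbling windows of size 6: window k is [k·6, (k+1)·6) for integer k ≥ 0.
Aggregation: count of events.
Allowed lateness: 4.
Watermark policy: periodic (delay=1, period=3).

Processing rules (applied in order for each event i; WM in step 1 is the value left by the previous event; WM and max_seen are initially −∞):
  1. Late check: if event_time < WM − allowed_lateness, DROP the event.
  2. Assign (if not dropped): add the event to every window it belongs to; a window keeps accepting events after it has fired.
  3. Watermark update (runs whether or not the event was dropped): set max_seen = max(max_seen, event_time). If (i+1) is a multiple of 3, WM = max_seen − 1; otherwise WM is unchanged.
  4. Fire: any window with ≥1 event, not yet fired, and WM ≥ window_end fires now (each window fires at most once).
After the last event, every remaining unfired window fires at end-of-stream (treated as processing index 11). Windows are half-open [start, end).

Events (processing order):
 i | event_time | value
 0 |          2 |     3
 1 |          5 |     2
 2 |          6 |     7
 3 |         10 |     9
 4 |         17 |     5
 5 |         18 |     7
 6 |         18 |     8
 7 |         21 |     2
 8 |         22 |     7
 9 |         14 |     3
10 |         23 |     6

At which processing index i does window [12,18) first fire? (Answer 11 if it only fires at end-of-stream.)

i=0 t=2 v=3: → [0,6); WM=−∞
i=1 t=5 v=2: → [0,6); WM=−∞
i=2 t=6 v=7: → [6,12); WM=5
i=3 t=10 v=9: → [6,12); WM=5
i=4 t=17 v=5: → [12,18); WM=5
i=5 t=18 v=7: → [18,24); WM=17; [0,6) fires=2 [6,12) fires=2
i=6 t=18 v=8: → [18,24); WM=17
i=7 t=21 v=2: → [18,24); WM=17
i=8 t=22 v=7: → [18,24); WM=21; [12,18) fires=1
i=9 t=14 v=3: DROP (t<21-4); WM=21
i=10 t=23 v=6: → [18,24); WM=21

8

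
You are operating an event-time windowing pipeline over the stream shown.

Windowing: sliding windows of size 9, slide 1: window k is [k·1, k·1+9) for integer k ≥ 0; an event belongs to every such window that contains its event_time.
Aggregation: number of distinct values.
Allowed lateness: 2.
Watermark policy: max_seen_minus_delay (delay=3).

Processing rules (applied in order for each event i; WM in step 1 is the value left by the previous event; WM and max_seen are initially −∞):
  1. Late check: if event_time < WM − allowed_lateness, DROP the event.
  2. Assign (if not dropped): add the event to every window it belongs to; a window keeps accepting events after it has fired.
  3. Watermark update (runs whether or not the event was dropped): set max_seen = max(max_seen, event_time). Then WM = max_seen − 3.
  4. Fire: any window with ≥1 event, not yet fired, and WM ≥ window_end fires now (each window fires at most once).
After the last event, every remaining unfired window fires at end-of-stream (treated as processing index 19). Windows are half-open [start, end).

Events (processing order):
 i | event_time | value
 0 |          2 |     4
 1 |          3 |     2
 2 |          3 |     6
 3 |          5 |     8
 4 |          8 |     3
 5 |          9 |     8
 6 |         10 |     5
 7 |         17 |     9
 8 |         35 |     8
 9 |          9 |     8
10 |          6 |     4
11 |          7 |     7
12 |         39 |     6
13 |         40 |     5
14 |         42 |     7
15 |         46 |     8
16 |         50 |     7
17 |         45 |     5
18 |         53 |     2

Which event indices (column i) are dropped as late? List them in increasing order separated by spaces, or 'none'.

9 10 11

i=0 t=2 v=4: → [2,11),[1,10),[0,9); WM=-1
i=1 t=3 v=2: → [3,12),[2,11),[1,10),[0,9); WM=0
i=2 t=3 v=6: → [3,12),[2,11),[1,10),[0,9); WM=0
i=3 t=5 v=8: → [5,14),[4,13),[3,12),[2,11),[1,10),[0,9); WM=2
i=4 t=8 v=3: → [8,17),[7,16),[6,15),[5,14),[4,13),[3,12),[2,11),[1,10),[0,9); WM=5
i=5 t=9 v=8: → [9,18),[8,17),[7,16),[6,15),[5,14),[4,13),[3,12),[2,11),[1,10); WM=6
i=6 t=10 v=5: → [10,19),[9,18),[8,17),[7,16),[6,15),[5,14),[4,13),[3,12),[2,11); WM=7
i=7 t=17 v=9: → [17,26),[16,25),[15,24),[14,23),[13,22),[12,21),[11,20),[10,19),[9,18); WM=14; [0,9) fires=5 [1,10) fires=5 [2,11) fires=6 [3,12) fires=5 [4,13) fires=3 [5,14) fires=3
i=8 t=35 v=8: → [35,44),[34,43),[33,42),[32,41),[31,40),[30,39),[29,38),[28,37),[27,36); WM=32; [6,15) fires=3 [7,16) fires=3 [8,17) fires=3 [9,18) fires=3 [10,19) fires=2 [11,20) fires=1 [12,21) fires=1 [13,22) fires=1 [14,23) fires=1 [15,24) fires=1 [16,25) fires=1 [17,26) fires=1
i=9 t=9 v=8: DROP (t<32-2); WM=32
i=10 t=6 v=4: DROP (t<32-2); WM=32
i=11 t=7 v=7: DROP (t<32-2); WM=32
i=12 t=39 v=6: → [39,48),[38,47),[37,46),[36,45),[35,44),[34,43),[33,42),[32,41),[31,40); WM=36; [27,36) fires=1
i=13 t=40 v=5: → [40,49),[39,48),[38,47),[37,46),[36,45),[35,44),[34,43),[33,42),[32,41); WM=37; [28,37) fires=1
i=14 t=42 v=7: → [42,51),[41,50),[40,49),[39,48),[38,47),[37,46),[36,45),[35,44),[34,43); WM=39; [29,38) fires=1 [30,39) fires=1
i=15 t=46 v=8: → [46,55),[45,54),[44,53),[43,52),[42,51),[41,50),[40,49),[39,48),[38,47); WM=43; [31,40) fires=2 [32,41) fires=3 [33,42) fires=3 [34,43) fires=4
i=16 t=50 v=7: → [50,59),[49,58),[48,57),[47,56),[46,55),[45,54),[44,53),[43,52),[42,51); WM=47; [35,44) fires=4 [36,45) fires=3 [37,46) fires=3 [38,47) fires=4
i=17 t=45 v=5: → [45,54),[44,53),[43,52),[42,51),[41,50),[40,49),[39,48),[38,47),[37,46); WM=47
i=18 t=53 v=2: → [53,62),[52,61),[51,60),[50,59),[49,58),[48,57),[47,56),[46,55),[45,54); WM=50; [39,48) fires=4 [40,49) fires=3 [41,50) fires=3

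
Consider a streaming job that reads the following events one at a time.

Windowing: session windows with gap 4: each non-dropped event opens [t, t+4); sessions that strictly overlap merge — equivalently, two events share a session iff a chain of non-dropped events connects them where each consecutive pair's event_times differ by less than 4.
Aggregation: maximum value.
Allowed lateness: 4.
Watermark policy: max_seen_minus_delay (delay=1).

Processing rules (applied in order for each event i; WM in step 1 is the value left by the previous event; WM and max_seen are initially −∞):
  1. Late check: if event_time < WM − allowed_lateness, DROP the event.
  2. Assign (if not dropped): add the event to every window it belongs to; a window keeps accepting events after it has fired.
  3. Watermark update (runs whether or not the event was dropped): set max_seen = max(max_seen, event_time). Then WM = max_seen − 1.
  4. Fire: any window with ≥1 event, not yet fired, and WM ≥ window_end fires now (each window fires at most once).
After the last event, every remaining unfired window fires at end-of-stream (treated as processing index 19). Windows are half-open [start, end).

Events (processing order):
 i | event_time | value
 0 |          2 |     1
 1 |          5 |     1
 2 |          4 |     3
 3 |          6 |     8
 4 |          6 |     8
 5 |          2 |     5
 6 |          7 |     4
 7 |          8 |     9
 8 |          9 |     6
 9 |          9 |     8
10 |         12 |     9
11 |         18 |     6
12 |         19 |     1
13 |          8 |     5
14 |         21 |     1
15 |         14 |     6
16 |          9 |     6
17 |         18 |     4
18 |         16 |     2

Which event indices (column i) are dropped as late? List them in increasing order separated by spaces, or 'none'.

13 15 16

i=0 t=2 v=1: → [2,6); WM=1
i=1 t=5 v=1: → [2,9); WM=4
i=2 t=4 v=3: → [2,9); WM=4
i=3 t=6 v=8: → [2,10); WM=5
i=4 t=6 v=8: → [2,10); WM=5
i=5 t=2 v=5: → [2,10); WM=5
i=6 t=7 v=4: → [2,11); WM=6
i=7 t=8 v=9: → [2,12); WM=7
i=8 t=9 v=6: → [2,13); WM=8
i=9 t=9 v=8: → [2,13); WM=8
i=10 t=12 v=9: → [2,16); WM=11
i=11 t=18 v=6: → [18,22); WM=17
i=12 t=19 v=1: → [18,23); WM=18
i=13 t=8 v=5: DROP (t<18-4); WM=18
i=14 t=21 v=1: → [18,25); WM=20
i=15 t=14 v=6: DROP (t<20-4); WM=20
i=16 t=9 v=6: DROP (t<20-4); WM=20
i=17 t=18 v=4: → [18,25); WM=20
i=18 t=16 v=2: → [16,25); WM=20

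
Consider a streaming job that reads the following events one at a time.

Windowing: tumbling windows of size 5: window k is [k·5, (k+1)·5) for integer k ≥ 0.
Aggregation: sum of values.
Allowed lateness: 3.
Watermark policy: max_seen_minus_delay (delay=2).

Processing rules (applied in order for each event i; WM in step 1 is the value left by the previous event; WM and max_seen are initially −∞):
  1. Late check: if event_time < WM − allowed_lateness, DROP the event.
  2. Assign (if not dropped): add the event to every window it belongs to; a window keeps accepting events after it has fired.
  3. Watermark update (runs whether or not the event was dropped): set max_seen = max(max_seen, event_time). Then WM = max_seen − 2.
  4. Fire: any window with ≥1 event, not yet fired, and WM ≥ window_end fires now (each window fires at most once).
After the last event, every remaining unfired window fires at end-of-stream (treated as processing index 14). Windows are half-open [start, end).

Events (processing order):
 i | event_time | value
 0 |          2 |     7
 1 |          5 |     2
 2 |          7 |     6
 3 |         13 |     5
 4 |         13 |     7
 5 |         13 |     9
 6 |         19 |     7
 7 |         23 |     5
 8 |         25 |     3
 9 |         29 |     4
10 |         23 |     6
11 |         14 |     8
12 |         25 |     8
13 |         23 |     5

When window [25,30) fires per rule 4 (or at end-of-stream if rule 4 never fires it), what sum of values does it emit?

15

i=0 t=2 v=7: → [0,5); WM=0
i=1 t=5 v=2: → [5,10); WM=3
i=2 t=7 v=6: → [5,10); WM=5; [0,5) fires=7
i=3 t=13 v=5: → [10,15); WM=11; [5,10) fires=8
i=4 t=13 v=7: → [10,15); WM=11
i=5 t=13 v=9: → [10,15); WM=11
i=6 t=19 v=7: → [15,20); WM=17; [10,15) fires=21
i=7 t=23 v=5: → [20,25); WM=21; [15,20) fires=7
i=8 t=25 v=3: → [25,30); WM=23
i=9 t=29 v=4: → [25,30); WM=27; [20,25) fires=5
i=10 t=23 v=6: DROP (t<27-3); WM=27
i=11 t=14 v=8: DROP (t<27-3); WM=27
i=12 t=25 v=8: → [25,30); WM=27
i=13 t=23 v=5: DROP (t<27-3); WM=27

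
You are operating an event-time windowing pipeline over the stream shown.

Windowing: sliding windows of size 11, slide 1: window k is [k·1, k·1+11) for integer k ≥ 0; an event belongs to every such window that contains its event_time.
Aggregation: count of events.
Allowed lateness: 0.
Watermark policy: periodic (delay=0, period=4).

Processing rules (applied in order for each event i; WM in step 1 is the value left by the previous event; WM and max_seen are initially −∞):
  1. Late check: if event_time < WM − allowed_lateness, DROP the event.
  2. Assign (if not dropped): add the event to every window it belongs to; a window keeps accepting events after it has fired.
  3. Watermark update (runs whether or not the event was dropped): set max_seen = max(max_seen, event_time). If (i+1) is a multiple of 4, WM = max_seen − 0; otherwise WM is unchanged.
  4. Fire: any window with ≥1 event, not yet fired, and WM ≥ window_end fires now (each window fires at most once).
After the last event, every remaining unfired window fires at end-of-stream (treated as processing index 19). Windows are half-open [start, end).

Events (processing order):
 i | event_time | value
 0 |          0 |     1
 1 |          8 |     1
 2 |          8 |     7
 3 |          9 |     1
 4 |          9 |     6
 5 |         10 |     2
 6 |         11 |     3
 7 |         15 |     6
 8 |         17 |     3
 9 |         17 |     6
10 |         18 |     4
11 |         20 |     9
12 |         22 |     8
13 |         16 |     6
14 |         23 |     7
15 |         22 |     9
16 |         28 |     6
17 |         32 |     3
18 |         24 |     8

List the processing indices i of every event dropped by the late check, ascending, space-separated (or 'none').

i=0 t=0 v=1: → [0,11); WM=−∞
i=1 t=8 v=1: → [8,19),[7,18),[6,17),[5,16),[4,15),[3,14),[2,13),[1,12),[0,11); WM=−∞
i=2 t=8 v=7: → [8,19),[7,18),[6,17),[5,16),[4,15),[3,14),[2,13),[1,12),[0,11); WM=−∞
i=3 t=9 v=1: → [9,20),[8,19),[7,18),[6,17),[5,16),[4,15),[3,14),[2,13),[1,12),[0,11); WM=9
i=4 t=9 v=6: → [9,20),[8,19),[7,18),[6,17),[5,16),[4,15),[3,14),[2,13),[1,12),[0,11); WM=9
i=5 t=10 v=2: → [10,21),[9,20),[8,19),[7,18),[6,17),[5,16),[4,15),[3,14),[2,13),[1,12),[0,11); WM=9
i=6 t=11 v=3: → [11,22),[10,21),[9,20),[8,19),[7,18),[6,17),[5,16),[4,15),[3,14),[2,13),[1,12); WM=9
i=7 t=15 v=6: → [15,26),[14,25),[13,24),[12,23),[11,22),[10,21),[9,20),[8,19),[7,18),[6,17),[5,16); WM=15; [0,11) fires=6 [1,12) fires=6 [2,13) fires=6 [3,14) fires=6 [4,15) fires=6
i=8 t=17 v=3: → [17,28),[16,27),[15,26),[14,25),[13,24),[12,23),[11,22),[10,21),[9,20),[8,19),[7,18); WM=15
i=9 t=17 v=6: → [17,28),[16,27),[15,26),[14,25),[13,24),[12,23),[11,22),[10,21),[9,20),[8,19),[7,18); WM=15
i=10 t=18 v=4: → [18,29),[17,28),[16,27),[15,26),[14,25),[13,24),[12,23),[11,22),[10,21),[9,20),[8,19); WM=15
i=11 t=20 v=9: → [20,31),[19,30),[18,29),[17,28),[16,27),[15,26),[14,25),[13,24),[12,23),[11,22),[10,21); WM=20; [5,16) fires=7 [6,17) fires=7 [7,18) fires=9 [8,19) fires=10 [9,20) fires=8
i=12 t=22 v=8: → [22,33),[21,32),[20,31),[19,30),[18,29),[17,28),[16,27),[15,26),[14,25),[13,24),[12,23); WM=20
i=13 t=16 v=6: DROP (t<20-0); WM=20
i=14 t=23 v=7: → [23,34),[22,33),[21,32),[20,31),[19,30),[18,29),[17,28),[16,27),[15,26),[14,25),[13,24); WM=20
i=15 t=22 v=9: → [22,33),[21,32),[20,31),[19,30),[18,29),[17,28),[16,27),[15,26),[14,25),[13,24),[12,23); WM=23; [10,21) fires=7 [11,22) fires=6 [12,23) fires=7
i=16 t=28 v=6: → [28,39),[27,38),[26,37),[25,36),[24,35),[23,34),[22,33),[21,32),[20,31),[19,30),[18,29); WM=23
i=17 t=32 v=3: → [32,43),[31,42),[30,41),[29,40),[28,39),[27,38),[26,37),[25,36),[24,35),[23,34),[22,33); WM=23
i=18 t=24 v=8: → [24,35),[23,34),[22,33),[21,32),[20,31),[19,30),[18,29),[17,28),[16,27),[15,26),[14,25); WM=23

13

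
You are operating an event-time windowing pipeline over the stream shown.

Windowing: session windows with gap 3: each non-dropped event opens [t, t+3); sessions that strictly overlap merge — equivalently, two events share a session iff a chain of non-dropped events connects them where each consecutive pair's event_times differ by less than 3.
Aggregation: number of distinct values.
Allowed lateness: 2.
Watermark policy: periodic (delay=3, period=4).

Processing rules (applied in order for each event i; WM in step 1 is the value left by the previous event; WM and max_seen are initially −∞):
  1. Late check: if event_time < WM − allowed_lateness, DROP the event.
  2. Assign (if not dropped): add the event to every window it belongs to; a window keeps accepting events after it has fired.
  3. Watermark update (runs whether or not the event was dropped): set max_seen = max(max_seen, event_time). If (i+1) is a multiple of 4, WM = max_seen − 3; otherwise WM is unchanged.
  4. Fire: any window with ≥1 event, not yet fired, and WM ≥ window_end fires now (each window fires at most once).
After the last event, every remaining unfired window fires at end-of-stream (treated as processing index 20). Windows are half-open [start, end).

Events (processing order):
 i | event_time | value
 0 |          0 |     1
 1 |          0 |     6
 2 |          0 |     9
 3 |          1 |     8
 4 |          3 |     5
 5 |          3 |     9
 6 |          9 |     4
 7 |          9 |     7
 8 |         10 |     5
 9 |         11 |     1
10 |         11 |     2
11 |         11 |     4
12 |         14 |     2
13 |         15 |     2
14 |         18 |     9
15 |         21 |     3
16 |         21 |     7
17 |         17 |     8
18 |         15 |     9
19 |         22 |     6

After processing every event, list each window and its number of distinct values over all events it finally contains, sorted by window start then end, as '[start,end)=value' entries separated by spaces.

[0,6)=5 [9,14)=5 [14,21)=3 [21,25)=3

i=0 t=0 v=1: → [0,3); WM=−∞
i=1 t=0 v=6: → [0,3); WM=−∞
i=2 t=0 v=9: → [0,3); WM=−∞
i=3 t=1 v=8: → [0,4); WM=-2
i=4 t=3 v=5: → [0,6); WM=-2
i=5 t=3 v=9: → [0,6); WM=-2
i=6 t=9 v=4: → [9,12); WM=-2
i=7 t=9 v=7: → [9,12); WM=6
i=8 t=10 v=5: → [9,13); WM=6
i=9 t=11 v=1: → [9,14); WM=6
i=10 t=11 v=2: → [9,14); WM=6
i=11 t=11 v=4: → [9,14); WM=8
i=12 t=14 v=2: → [14,17); WM=8
i=13 t=15 v=2: → [14,18); WM=8
i=14 t=18 v=9: → [18,21); WM=8
i=15 t=21 v=3: → [21,24); WM=18
i=16 t=21 v=7: → [21,24); WM=18
i=17 t=17 v=8: → [14,21); WM=18
i=18 t=15 v=9: DROP (t<18-2); WM=18
i=19 t=22 v=6: → [21,25); WM=19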